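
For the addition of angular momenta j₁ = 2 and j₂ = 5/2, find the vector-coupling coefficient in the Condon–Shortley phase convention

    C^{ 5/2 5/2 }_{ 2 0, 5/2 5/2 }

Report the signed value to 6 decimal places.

+√(5/14) ≈ +0.597614

√[6·2!2!3!/8! · 2!2!5!0!5!0!] = √(1440/7)
  +(−1)^2/∏(2,0,0,3,2,0)! = 1/24  (running 1/24)
⟨..|..⟩ = √(1440/7)·(1/24) = +0.597614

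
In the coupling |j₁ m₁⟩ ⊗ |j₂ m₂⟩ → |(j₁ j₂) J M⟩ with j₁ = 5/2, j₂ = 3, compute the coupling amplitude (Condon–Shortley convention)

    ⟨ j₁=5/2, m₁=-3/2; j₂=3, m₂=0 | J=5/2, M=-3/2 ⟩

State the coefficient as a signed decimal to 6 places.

j₁+j₂−J=3  J+j₁−j₂=2  J−j₁+j₂=3  j₁+j₂+J+1=9
(j₁±m₁, j₂±m₂, J±M) = (1,4,3,3,1,4)
P² = 864/35
sum k=2..3:
  [2] +1/8 = 1/8
  [3] −1/36 = -1/36
S = 7/72
C² = P²·S² = 7/30 ; C = +0.483046

+0.483046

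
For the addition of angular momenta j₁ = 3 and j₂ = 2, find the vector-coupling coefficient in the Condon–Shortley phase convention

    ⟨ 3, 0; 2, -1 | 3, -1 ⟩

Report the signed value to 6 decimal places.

−√(1/30) = -0.182574

j₁+j₂−J=2  J+j₁−j₂=4  J−j₁+j₂=2  j₁+j₂+J+1=9
(j₁±m₁, j₂±m₂, J±M) = (3,3,1,3,2,4)
P² = 96/5
sum k=0..1:
  [0] +1/12 = 1/12
  [1] −1/8 = -1/8
S = -1/24
C² = P²·S² = 1/30 ; C = -0.182574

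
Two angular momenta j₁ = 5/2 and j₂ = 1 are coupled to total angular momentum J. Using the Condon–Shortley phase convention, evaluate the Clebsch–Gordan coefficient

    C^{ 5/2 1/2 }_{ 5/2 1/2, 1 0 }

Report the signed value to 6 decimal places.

+√(1/35) ≈ +0.169031

√[6·1!4!1!/7! · 3!2!1!1!3!2!] = √(144/35)
  +(−1)^0/∏(0,1,2,1,2,0)! = 1/4  (running 1/4)
  +(−1)^1/∏(1,0,1,0,3,1)! = -1/6  (running 1/12)
⟨..|..⟩ = √(144/35)·(1/12) = +0.169031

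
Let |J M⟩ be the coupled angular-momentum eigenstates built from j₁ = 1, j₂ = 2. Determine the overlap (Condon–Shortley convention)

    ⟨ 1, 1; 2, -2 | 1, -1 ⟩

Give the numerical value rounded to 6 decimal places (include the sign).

+√(3/5) = +0.774597

√[3·2!0!2!/5! · 2!0!0!4!0!2!] = √(48/5)
  +(−1)^0/∏(0,2,0,0,0,2)! = 1/4  (running 1/4)
⟨..|..⟩ = √(48/5)·(1/4) = +0.774597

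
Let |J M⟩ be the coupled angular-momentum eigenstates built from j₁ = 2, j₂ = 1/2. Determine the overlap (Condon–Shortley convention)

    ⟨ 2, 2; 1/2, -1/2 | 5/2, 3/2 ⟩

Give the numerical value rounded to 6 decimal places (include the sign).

+0.447214

triangle: 0!·4!·1!/6! = 24/720
(j±m)!: 4!·0!·0!·1!·4!·1! = 576
prefactor² = (2J+1)·Δ·N² = 576/5
  k=0: +1/(0!·0!·0!·0!·4!·1!) = 1/24
Σ = 1/24  ⇒  CG² = 576/5·1/24² = 1/5
CG = +√(1/5) = +0.447214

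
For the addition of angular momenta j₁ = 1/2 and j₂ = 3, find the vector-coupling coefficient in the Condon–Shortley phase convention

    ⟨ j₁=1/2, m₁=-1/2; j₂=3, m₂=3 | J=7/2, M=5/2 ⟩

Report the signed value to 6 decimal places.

+0.377964  (= +√(1/7))

j₁+j₂−J=0  J+j₁−j₂=1  J−j₁+j₂=6  j₁+j₂+J+1=8
(j₁±m₁, j₂±m₂, J±M) = (0,1,6,0,6,1)
P² = 518400/7
sum k=0..0:
  [0] +1/720 = 1/720
S = 1/720
C² = P²·S² = 1/7 ; C = +0.377964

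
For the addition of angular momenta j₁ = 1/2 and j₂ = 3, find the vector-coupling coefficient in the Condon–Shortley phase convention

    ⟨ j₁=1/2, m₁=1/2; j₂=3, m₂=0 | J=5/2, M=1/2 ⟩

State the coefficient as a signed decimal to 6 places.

√[6·1!0!5!/7! · 1!0!3!3!3!2!] = √(432/7)
  +(−1)^0/∏(0,1,0,3,0,2)! = 1/12  (running 1/12)
⟨..|..⟩ = √(432/7)·(1/12) = +0.654654

+0.654654  (= +√(3/7))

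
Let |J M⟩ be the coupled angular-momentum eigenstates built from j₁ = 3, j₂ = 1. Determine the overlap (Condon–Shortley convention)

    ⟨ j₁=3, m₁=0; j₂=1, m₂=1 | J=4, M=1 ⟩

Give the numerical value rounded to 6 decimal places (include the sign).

triangle: 0!*6!*2!/9! = 1440/362880
(j±m)!: 3!*3!*2!*0!*5!*3! = 51840
prefactor² = (2J+1)*Δ*N² = 12960/7
  k=0: +1/(0!*0!*3!*2!*3!*0!) = 1/72
Σ = 1/72  ⇒  CG² = 12960/7*1/72² = 5/14
CG = +√(5/14) = +0.597614

+√(5/14) = +0.597614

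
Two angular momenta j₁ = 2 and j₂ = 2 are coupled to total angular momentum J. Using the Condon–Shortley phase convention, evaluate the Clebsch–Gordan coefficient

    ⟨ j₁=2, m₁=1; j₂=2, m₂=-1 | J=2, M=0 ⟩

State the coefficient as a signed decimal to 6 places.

triangle: 2!·2!·2!/7! = 8/5040
(j±m)!: 3!·1!·1!·3!·2!·2! = 144
prefactor² = (2J+1)·Δ·N² = 8/7
  k=0: +1/(0!·2!·1!·1!·1!·1!) = 1/2
  k=1: −1/(1!·1!·0!·0!·2!·2!) = -1/4
Σ = 1/4  ⇒  CG² = 8/7·1/4² = 1/14
CG = +√(1/14) = +0.267261

+√(1/14) = +0.267261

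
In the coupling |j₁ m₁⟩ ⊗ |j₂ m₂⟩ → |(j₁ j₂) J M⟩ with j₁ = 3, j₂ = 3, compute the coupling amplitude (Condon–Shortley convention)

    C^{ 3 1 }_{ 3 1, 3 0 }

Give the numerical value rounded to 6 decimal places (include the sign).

−√(1/6) = -0.408248

√[7·3!3!3!/10! · 4!2!3!3!4!2!] = √(864/25)
  +(−1)^0/∏(0,3,2,3,1,0)! = 1/72  (running 1/72)
  +(−1)^1/∏(1,2,1,2,2,1)! = -1/8  (running -1/9)
  +(−1)^2/∏(2,1,0,1,3,2)! = 1/24  (running -5/72)
⟨..|..⟩ = √(864/25)·(-5/72) = -0.408248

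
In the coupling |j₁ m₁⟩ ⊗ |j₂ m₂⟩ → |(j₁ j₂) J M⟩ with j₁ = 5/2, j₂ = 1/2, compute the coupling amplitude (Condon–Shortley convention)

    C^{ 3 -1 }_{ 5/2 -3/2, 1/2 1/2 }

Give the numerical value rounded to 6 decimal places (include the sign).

j₁+j₂−J=0  J+j₁−j₂=5  J−j₁+j₂=1  j₁+j₂+J+1=7
(j₁±m₁, j₂±m₂, J±M) = (1,4,1,0,2,4)
P² = 192
sum k=0..0:
  [0] +1/24 = 1/24
S = 1/24
C² = P²·S² = 1/3 ; C = +0.577350

+0.577350  (= +√(1/3))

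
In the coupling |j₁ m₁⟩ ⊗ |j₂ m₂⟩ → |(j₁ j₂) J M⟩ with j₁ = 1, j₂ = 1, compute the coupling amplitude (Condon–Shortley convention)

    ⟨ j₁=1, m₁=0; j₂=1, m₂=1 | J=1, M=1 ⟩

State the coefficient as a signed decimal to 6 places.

j₁+j₂−J=1  J+j₁−j₂=1  J−j₁+j₂=1  j₁+j₂+J+1=4
(j₁±m₁, j₂±m₂, J±M) = (1,1,2,0,2,0)
P² = 1/2
sum k=1..1:
  [1] −1/1 = -1
S = -1
C² = P²·S² = 1/2 ; C = -0.707107

-0.707107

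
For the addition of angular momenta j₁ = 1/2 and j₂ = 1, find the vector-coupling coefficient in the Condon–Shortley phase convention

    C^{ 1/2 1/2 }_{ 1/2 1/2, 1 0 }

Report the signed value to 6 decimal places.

+0.577350  (= +√(1/3))

triangle: 1!×0!×1!/3! = 1/6
(j±m)!: 1!×0!×1!×1!×1!×0! = 1
prefactor² = (2J+1)×Δ×N² = 1/3
  k=0: +1/(0!×1!×0!×1!×0!×0!) = 1
Σ = 1  ⇒  CG² = 1/3×1² = 1/3
CG = +√(1/3) = +0.577350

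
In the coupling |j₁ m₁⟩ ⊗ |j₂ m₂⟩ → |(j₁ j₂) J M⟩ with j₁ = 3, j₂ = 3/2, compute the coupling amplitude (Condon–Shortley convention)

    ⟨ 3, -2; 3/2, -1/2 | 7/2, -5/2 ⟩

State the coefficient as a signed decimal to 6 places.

−√(1/7) = -0.377964

triangle: 1!*5!*2!/9! = 240/362880
(j±m)!: 1!*5!*1!*2!*1!*6! = 172800
prefactor² = (2J+1)*Δ*N² = 6400/7
  k=0: +1/(0!*1!*5!*1!*0!*1!) = 1/120
  k=1: −1/(1!*0!*4!*0!*1!*2!) = -1/48
Σ = -1/80  ⇒  CG² = 6400/7*(-1/80)² = 1/7
CG = −√(1/7) = -0.377964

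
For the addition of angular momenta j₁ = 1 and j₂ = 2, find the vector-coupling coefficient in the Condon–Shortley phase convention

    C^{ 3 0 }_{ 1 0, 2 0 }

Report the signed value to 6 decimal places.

+√(3/5) ≈ +0.774597

triangle: 0!·2!·4!/7! = 48/5040
(j±m)!: 1!·1!·2!·2!·3!·3! = 144
prefactor² = (2J+1)·Δ·N² = 48/5
  k=0: +1/(0!·0!·1!·2!·1!·2!) = 1/4
Σ = 1/4  ⇒  CG² = 48/5·1/4² = 3/5
CG = +√(3/5) = +0.774597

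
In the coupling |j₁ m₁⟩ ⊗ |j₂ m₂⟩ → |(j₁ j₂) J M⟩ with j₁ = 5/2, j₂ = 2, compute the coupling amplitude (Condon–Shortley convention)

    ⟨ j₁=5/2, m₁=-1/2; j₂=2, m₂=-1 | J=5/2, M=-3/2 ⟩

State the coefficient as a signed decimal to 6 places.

-0.414039

triangle: 2!·3!·2!/8! = 24/40320
(j±m)!: 2!·3!·1!·3!·1!·4! = 1728
prefactor² = (2J+1)·Δ·N² = 216/35
  k=0: +1/(0!·2!·3!·1!·0!·1!) = 1/12
  k=1: −1/(1!·1!·2!·0!·1!·2!) = -1/4
Σ = -1/6  ⇒  CG² = 216/35·(-1/6)² = 6/35
CG = −√(6/35) = -0.414039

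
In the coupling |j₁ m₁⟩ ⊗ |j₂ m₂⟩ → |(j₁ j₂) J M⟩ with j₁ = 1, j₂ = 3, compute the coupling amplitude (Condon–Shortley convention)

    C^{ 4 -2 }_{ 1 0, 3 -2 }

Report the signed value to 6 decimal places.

+0.654654

√[9·0!2!6!/9! · 1!1!1!5!2!6!] = √(43200/7)
  +(−1)^0/∏(0,0,1,1,1,5)! = 1/120  (running 1/120)
⟨..|..⟩ = √(43200/7)·(1/120) = +0.654654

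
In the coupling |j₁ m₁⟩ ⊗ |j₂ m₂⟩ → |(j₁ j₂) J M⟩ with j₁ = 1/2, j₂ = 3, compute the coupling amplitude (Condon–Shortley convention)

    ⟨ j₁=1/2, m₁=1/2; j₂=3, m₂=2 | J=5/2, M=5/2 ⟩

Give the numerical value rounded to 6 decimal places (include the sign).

+0.377964  (= +√(1/7))

√[6·1!0!5!/7! · 1!0!5!1!5!0!] = √(14400/7)
  +(−1)^0/∏(0,1,0,5,0,0)! = 1/120  (running 1/120)
⟨..|..⟩ = √(14400/7)·(1/120) = +0.377964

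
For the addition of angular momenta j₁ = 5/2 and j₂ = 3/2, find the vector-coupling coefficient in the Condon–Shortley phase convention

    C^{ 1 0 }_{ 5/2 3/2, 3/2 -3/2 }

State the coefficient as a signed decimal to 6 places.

+0.447214  (= +√(1/5))

triangle: 3!*2!*0!/6! = 12/720
(j±m)!: 4!*1!*0!*3!*1!*1! = 144
prefactor² = (2J+1)*Δ*N² = 36/5
  k=0: +1/(0!*3!*1!*0!*1!*0!) = 1/6
Σ = 1/6  ⇒  CG² = 36/5*1/6² = 1/5
CG = +√(1/5) = +0.447214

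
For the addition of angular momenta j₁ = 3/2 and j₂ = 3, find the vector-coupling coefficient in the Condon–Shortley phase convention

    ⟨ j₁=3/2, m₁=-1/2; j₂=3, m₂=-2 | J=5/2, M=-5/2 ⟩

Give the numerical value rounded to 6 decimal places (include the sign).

−√(5/14) ≈ -0.597614

j₁+j₂−J=2  J+j₁−j₂=1  J−j₁+j₂=4  j₁+j₂+J+1=8
(j₁±m₁, j₂±m₂, J±M) = (1,2,1,5,0,5)
P² = 1440/7
sum k=1..1:
  [1] −1/24 = -1/24
S = -1/24
C² = P²·S² = 5/14 ; C = -0.597614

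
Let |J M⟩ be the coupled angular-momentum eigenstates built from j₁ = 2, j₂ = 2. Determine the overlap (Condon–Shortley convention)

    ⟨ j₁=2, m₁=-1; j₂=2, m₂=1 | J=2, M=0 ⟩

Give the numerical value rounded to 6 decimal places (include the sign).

+0.267261  (= +√(1/14))

triangle: 2!×2!×2!/7! = 8/5040
(j±m)!: 1!×3!×3!×1!×2!×2! = 144
prefactor² = (2J+1)×Δ×N² = 8/7
  k=1: −1/(1!×1!×2!×2!×0!×0!) = -1/4
  k=2: +1/(2!×0!×1!×1!×1!×1!) = 1/2
Σ = 1/4  ⇒  CG² = 8/7×1/4² = 1/14
CG = +√(1/14) = +0.267261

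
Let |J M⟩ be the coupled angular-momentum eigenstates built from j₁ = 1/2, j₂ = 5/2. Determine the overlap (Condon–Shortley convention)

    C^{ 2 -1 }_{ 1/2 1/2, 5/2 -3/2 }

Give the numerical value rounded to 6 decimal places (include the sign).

+0.816497

triangle: 1!*0!*4!/6! = 24/720
(j±m)!: 1!*0!*1!*4!*1!*3! = 144
prefactor² = (2J+1)*Δ*N² = 24
  k=0: +1/(0!*1!*0!*1!*0!*3!) = 1/6
Σ = 1/6  ⇒  CG² = 24*1/6² = 2/3
CG = +√(2/3) = +0.816497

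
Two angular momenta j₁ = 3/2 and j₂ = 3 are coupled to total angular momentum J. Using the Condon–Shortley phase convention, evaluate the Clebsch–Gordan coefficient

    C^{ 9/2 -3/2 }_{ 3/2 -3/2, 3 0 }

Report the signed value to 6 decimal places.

j₁+j₂−J=0  J+j₁−j₂=3  J−j₁+j₂=6  j₁+j₂+J+1=10
(j₁±m₁, j₂±m₂, J±M) = (0,3,3,3,3,6)
P² = 77760/7
sum k=0..0:
  [0] +1/216 = 1/216
S = 1/216
C² = P²·S² = 5/21 ; C = +0.487950

+√(5/21) ≈ +0.487950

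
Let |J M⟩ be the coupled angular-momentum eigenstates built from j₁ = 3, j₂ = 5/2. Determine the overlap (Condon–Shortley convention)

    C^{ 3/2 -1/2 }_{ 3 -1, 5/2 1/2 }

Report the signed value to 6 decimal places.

triangle: 4!×2!×1!/8! = 48/40320
(j±m)!: 2!×4!×3!×2!×1!×2! = 1152
prefactor² = (2J+1)×Δ×N² = 192/35
  k=2: +1/(2!×2!×2!×1!×0!×0!) = 1/8
  k=3: −1/(3!×1!×1!×0!×1!×1!) = -1/6
Σ = -1/24  ⇒  CG² = 192/35×(-1/24)² = 1/105
CG = −√(1/105) = -0.097590

-0.097590  (= −√(1/105))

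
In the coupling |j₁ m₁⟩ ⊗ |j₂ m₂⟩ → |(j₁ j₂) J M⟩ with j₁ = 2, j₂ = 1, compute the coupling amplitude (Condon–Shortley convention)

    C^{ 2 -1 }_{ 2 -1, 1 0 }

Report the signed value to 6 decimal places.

j₁+j₂−J=1  J+j₁−j₂=3  J−j₁+j₂=1  j₁+j₂+J+1=6
(j₁±m₁, j₂±m₂, J±M) = (1,3,1,1,1,3)
P² = 3/2
sum k=0..1:
  [0] +1/6 = 1/6
  [1] −1/2 = -1/2
S = -1/3
C² = P²·S² = 1/6 ; C = -0.408248

-0.408248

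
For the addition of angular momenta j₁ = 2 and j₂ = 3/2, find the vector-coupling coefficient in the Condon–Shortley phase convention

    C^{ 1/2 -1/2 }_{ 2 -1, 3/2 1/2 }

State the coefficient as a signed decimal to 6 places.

+0.547723  (= +√(3/10))

j₁+j₂−J=3  J+j₁−j₂=1  J−j₁+j₂=0  j₁+j₂+J+1=5
(j₁±m₁, j₂±m₂, J±M) = (1,3,2,1,0,1)
P² = 6/5
sum k=2..2:
  [2] +1/2 = 1/2
S = 1/2
C² = P²·S² = 3/10 ; C = +0.547723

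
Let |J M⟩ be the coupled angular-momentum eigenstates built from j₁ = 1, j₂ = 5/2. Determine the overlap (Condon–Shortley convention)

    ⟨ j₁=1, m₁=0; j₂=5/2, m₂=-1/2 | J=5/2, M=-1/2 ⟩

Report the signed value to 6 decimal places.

+√(1/35) = +0.169031

j₁+j₂−J=1  J+j₁−j₂=1  J−j₁+j₂=4  j₁+j₂+J+1=7
(j₁±m₁, j₂±m₂, J±M) = (1,1,2,3,2,3)
P² = 144/35
sum k=0..1:
  [0] +1/4 = 1/4
  [1] −1/6 = -1/6
S = 1/12
C² = P²·S² = 1/35 ; C = +0.169031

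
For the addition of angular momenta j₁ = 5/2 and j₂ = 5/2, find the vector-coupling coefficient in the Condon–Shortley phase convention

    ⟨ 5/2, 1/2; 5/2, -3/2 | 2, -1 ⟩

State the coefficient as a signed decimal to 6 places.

triangle: 3!×2!×2!/8! = 24/40320
(j±m)!: 3!×2!×1!×4!×1!×3! = 1728
prefactor² = (2J+1)×Δ×N² = 36/7
  k=0: +1/(0!×3!×2!×1!×0!×1!) = 1/12
  k=1: −1/(1!×2!×1!×0!×1!×2!) = -1/4
Σ = -1/6  ⇒  CG² = 36/7×(-1/6)² = 1/7
CG = −√(1/7) = -0.377964

-0.377964  (= −√(1/7))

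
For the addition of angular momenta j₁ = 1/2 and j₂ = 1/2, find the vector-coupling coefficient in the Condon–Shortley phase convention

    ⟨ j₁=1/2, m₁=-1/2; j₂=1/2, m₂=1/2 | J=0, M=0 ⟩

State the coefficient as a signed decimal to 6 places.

-0.707107

triangle: 1!*0!*0!/2! = 1/2
(j±m)!: 0!*1!*1!*0!*0!*0! = 1
prefactor² = (2J+1)*Δ*N² = 1/2
  k=1: −1/(1!*0!*0!*0!*0!*0!) = -1
Σ = -1  ⇒  CG² = 1/2*(-1)² = 1/2
CG = −√(1/2) = -0.707107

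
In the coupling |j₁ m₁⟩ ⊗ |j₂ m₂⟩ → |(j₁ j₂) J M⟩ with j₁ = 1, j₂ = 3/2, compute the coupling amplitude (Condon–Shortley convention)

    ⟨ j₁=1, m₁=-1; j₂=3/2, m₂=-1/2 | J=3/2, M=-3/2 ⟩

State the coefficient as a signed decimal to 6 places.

triangle: 1!×1!×2!/5! = 2/120
(j±m)!: 0!×2!×1!×2!×0!×3! = 24
prefactor² = (2J+1)×Δ×N² = 8/5
  k=1: −1/(1!×0!×1!×0!×0!×2!) = -1/2
Σ = -1/2  ⇒  CG² = 8/5×(-1/2)² = 2/5
CG = −√(2/5) = -0.632456

−√(2/5) = -0.632456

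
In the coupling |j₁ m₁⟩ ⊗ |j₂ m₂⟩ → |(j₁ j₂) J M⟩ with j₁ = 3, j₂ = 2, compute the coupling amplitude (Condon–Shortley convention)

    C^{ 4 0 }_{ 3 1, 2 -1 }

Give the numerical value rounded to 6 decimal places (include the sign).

triangle: 1!·5!·3!/10! = 720/3628800
(j±m)!: 4!·2!·1!·3!·4!·4! = 165888
prefactor² = (2J+1)·Δ·N² = 10368/35
  k=0: +1/(0!·1!·2!·1!·3!·2!) = 1/24
  k=1: −1/(1!·0!·1!·0!·4!·3!) = -1/144
Σ = 5/144  ⇒  CG² = 10368/35·5/144² = 5/14
CG = +√(5/14) = +0.597614

+√(5/14) = +0.597614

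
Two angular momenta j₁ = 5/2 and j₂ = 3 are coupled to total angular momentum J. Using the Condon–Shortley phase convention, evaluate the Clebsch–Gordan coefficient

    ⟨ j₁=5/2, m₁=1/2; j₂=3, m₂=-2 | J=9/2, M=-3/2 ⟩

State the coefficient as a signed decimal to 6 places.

triangle: 1!×4!×5!/11! = 2880/39916800
(j±m)!: 3!×2!×1!×5!×3!×6! = 6220800
prefactor² = (2J+1)×Δ×N² = 345600/77
  k=0: +1/(0!×1!×2!×1!×2!×4!) = 1/96
  k=1: −1/(1!×0!×1!×0!×3!×5!) = -1/720
Σ = 13/1440  ⇒  CG² = 345600/77×13/1440² = 169/462
CG = +√(169/462) = +0.604815

+0.604815  (= +√(169/462))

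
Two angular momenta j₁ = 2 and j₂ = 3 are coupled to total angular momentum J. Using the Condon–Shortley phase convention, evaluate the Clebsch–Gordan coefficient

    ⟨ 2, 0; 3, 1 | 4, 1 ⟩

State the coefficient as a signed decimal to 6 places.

√[9·1!3!5!/10! · 2!2!4!2!5!3!] = √(1728/7)
  +(−1)^0/∏(0,1,2,4,1,1)! = 1/48  (running 1/48)
  +(−1)^1/∏(1,0,1,3,2,2)! = -1/24  (running -1/48)
⟨..|..⟩ = √(1728/7)·(-1/48) = -0.327327

-0.327327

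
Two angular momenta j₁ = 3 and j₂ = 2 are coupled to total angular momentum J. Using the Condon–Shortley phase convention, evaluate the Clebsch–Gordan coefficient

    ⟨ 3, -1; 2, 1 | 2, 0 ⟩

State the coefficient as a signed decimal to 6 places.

+0.377964

triangle: 3!×3!×1!/8! = 36/40320
(j±m)!: 2!×4!×3!×1!×2!×2! = 1152
prefactor² = (2J+1)×Δ×N² = 36/7
  k=2: +1/(2!×1!×2!×1!×1!×0!) = 1/4
  k=3: −1/(3!×0!×1!×0!×2!×1!) = -1/12
Σ = 1/6  ⇒  CG² = 36/7×1/6² = 1/7
CG = +√(1/7) = +0.377964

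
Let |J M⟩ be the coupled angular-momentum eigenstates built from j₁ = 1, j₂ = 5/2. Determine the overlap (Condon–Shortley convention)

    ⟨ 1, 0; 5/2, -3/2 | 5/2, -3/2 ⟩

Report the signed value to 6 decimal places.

+√(9/35) ≈ +0.507093

√[6·1!1!4!/7! · 1!1!1!4!1!4!] = √(576/35)
  +(−1)^0/∏(0,1,1,1,0,3)! = 1/6  (running 1/6)
  +(−1)^1/∏(1,0,0,0,1,4)! = -1/24  (running 1/8)
⟨..|..⟩ = √(576/35)·(1/8) = +0.507093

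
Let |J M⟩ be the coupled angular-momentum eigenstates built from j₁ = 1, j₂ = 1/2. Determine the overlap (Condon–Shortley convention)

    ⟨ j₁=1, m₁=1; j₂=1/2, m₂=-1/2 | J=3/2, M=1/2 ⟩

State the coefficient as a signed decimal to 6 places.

+0.577350

√[4·0!2!1!/4! · 2!0!0!1!2!1!] = √(4/3)
  +(−1)^0/∏(0,0,0,0,2,1)! = 1/2  (running 1/2)
⟨..|..⟩ = √(4/3)·(1/2) = +0.577350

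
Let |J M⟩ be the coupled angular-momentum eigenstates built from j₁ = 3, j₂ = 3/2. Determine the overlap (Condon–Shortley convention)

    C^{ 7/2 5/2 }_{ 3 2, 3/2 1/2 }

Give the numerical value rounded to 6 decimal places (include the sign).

+√(1/7) = +0.377964

√[8·1!5!2!/9! · 5!1!2!1!6!1!] = √(6400/7)
  +(−1)^0/∏(0,1,1,2,4,0)! = 1/48  (running 1/48)
  +(−1)^1/∏(1,0,0,1,5,1)! = -1/120  (running 1/80)
⟨..|..⟩ = √(6400/7)·(1/80) = +0.377964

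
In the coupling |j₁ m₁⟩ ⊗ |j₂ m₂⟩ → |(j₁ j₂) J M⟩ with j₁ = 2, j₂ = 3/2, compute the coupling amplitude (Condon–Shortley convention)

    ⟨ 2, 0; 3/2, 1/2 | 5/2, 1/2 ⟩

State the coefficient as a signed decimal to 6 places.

j₁+j₂−J=1  J+j₁−j₂=3  J−j₁+j₂=2  j₁+j₂+J+1=7
(j₁±m₁, j₂±m₂, J±M) = (2,2,2,1,3,2)
P² = 48/35
sum k=0..1:
  [0] +1/4 = 1/4
  [1] −1/2 = -1/2
S = -1/4
C² = P²·S² = 3/35 ; C = -0.292770

−√(3/35) ≈ -0.292770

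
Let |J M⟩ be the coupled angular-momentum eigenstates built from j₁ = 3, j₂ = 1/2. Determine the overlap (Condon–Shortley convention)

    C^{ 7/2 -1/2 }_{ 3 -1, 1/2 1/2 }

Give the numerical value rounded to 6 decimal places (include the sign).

√[8·0!6!1!/8! · 2!4!1!0!3!4!] = √(6912/7)
  +(−1)^0/∏(0,0,4,1,2,0)! = 1/48  (running 1/48)
⟨..|..⟩ = √(6912/7)·(1/48) = +0.654654

+0.654654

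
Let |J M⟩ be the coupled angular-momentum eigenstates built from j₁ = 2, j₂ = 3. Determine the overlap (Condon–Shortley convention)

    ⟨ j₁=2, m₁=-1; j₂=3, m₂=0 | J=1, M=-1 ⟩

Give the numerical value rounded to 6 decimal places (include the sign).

−√(3/35) = -0.292770

triangle: 4!×0!×2!/7! = 48/5040
(j±m)!: 1!×3!×3!×3!×0!×2! = 432
prefactor² = (2J+1)×Δ×N² = 432/35
  k=3: −1/(3!×1!×0!×0!×0!×2!) = -1/12
Σ = -1/12  ⇒  CG² = 432/35×(-1/12)² = 3/35
CG = −√(3/35) = -0.292770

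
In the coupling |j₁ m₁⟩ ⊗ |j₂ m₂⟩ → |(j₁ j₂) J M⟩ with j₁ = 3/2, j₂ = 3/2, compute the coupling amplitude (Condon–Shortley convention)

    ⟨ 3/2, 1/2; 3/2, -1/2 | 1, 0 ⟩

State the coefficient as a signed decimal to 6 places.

−√(1/20) = -0.223607

j₁+j₂−J=2  J+j₁−j₂=1  J−j₁+j₂=1  j₁+j₂+J+1=5
(j₁±m₁, j₂±m₂, J±M) = (2,1,1,2,1,1)
P² = 1/5
sum k=0..1:
  [0] +1/2 = 1/2
  [1] −1/1 = -1
S = -1/2
C² = P²·S² = 1/20 ; C = -0.223607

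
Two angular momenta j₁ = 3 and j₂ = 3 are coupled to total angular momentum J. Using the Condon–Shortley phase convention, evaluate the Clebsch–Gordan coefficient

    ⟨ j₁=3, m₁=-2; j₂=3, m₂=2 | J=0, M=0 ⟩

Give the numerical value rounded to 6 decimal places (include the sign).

j₁+j₂−J=6  J+j₁−j₂=0  J−j₁+j₂=0  j₁+j₂+J+1=7
(j₁±m₁, j₂±m₂, J±M) = (1,5,5,1,0,0)
P² = 14400/7
sum k=5..5:
  [5] −1/120 = -1/120
S = -1/120
C² = P²·S² = 1/7 ; C = -0.377964

−√(1/7) ≈ -0.377964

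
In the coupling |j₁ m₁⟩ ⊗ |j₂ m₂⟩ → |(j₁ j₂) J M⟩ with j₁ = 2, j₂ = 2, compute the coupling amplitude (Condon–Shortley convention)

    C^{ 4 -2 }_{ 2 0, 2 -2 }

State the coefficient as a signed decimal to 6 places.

triangle: 0!×4!×4!/9! = 576/362880
(j±m)!: 2!×2!×0!×4!×2!×6! = 138240
prefactor² = (2J+1)×Δ×N² = 13824/7
  k=0: +1/(0!×0!×2!×0!×2!×4!) = 1/96
Σ = 1/96  ⇒  CG² = 13824/7×1/96² = 3/14
CG = +√(3/14) = +0.462910

+0.462910  (= +√(3/14))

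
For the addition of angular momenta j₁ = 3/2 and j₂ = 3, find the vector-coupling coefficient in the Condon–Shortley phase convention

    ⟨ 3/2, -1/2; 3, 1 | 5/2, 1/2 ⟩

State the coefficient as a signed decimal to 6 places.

√[6·2!1!4!/8! · 1!2!4!2!3!2!] = √(288/35)
  +(−1)^1/∏(1,1,1,3,0,1)! = -1/6  (running -1/6)
  +(−1)^2/∏(2,0,0,2,1,2)! = 1/8  (running -1/24)
⟨..|..⟩ = √(288/35)·(-1/24) = -0.119523

−√(1/70) = -0.119523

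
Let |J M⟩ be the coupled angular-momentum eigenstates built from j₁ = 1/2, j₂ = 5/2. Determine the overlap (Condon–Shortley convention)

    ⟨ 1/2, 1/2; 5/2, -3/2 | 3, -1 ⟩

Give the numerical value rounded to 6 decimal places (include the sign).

+0.577350

j₁+j₂−J=0  J+j₁−j₂=1  J−j₁+j₂=5  j₁+j₂+J+1=7
(j₁±m₁, j₂±m₂, J±M) = (1,0,1,4,2,4)
P² = 192
sum k=0..0:
  [0] +1/24 = 1/24
S = 1/24
C² = P²·S² = 1/3 ; C = +0.577350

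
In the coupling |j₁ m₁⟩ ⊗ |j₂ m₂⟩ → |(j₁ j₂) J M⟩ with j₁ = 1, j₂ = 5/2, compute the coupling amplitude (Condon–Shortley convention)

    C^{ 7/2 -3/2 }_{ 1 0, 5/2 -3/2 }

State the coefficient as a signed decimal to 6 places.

√[8·0!2!5!/8! · 1!1!1!4!2!5!] = √(1920/7)
  +(−1)^0/∏(0,0,1,1,1,4)! = 1/24  (running 1/24)
⟨..|..⟩ = √(1920/7)·(1/24) = +0.690066

+√(10/21) = +0.690066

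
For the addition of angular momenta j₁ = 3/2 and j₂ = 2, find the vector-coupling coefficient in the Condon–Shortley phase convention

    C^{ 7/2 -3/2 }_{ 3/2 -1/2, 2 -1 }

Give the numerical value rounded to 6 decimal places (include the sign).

√[8·0!3!4!/8! · 1!2!1!3!2!5!] = √(576/7)
  +(−1)^0/∏(0,0,2,1,1,3)! = 1/12  (running 1/12)
⟨..|..⟩ = √(576/7)·(1/12) = +0.755929

+√(4/7) = +0.755929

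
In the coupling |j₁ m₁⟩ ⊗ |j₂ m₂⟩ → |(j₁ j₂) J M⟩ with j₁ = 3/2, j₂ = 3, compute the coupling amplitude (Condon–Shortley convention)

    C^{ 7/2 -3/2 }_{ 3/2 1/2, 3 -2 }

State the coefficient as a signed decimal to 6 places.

+√(3/7) ≈ +0.654654

j₁+j₂−J=1  J+j₁−j₂=2  J−j₁+j₂=5  j₁+j₂+J+1=9
(j₁±m₁, j₂±m₂, J±M) = (2,1,1,5,2,5)
P² = 6400/21
sum k=0..1:
  [0] +1/24 = 1/24
  [1] −1/240 = -1/240
S = 3/80
C² = P²·S² = 3/7 ; C = +0.654654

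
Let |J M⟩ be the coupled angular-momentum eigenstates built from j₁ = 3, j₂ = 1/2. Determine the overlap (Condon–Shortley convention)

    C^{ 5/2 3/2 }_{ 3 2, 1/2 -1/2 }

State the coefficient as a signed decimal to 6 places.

j₁+j₂−J=1  J+j₁−j₂=5  J−j₁+j₂=0  j₁+j₂+J+1=7
(j₁±m₁, j₂±m₂, J±M) = (5,1,0,1,4,1)
P² = 2880/7
sum k=0..0:
  [0] +1/24 = 1/24
S = 1/24
C² = P²·S² = 5/7 ; C = +0.845154

+√(5/7) = +0.845154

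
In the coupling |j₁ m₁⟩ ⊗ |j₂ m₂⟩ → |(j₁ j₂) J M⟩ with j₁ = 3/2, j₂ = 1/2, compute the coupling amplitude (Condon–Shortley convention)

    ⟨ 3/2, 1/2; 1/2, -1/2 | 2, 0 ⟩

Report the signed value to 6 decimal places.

+0.707107  (= +√(1/2))

j₁+j₂−J=0  J+j₁−j₂=3  J−j₁+j₂=1  j₁+j₂+J+1=5
(j₁±m₁, j₂±m₂, J±M) = (2,1,0,1,2,2)
P² = 2
sum k=0..0:
  [0] +1/2 = 1/2
S = 1/2
C² = P²·S² = 1/2 ; C = +0.707107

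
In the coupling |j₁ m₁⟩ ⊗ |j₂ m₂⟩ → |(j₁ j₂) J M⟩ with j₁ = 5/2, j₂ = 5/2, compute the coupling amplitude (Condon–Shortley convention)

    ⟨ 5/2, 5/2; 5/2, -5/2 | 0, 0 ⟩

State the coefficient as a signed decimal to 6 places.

+0.408248

j₁+j₂−J=5  J+j₁−j₂=0  J−j₁+j₂=0  j₁+j₂+J+1=6
(j₁±m₁, j₂±m₂, J±M) = (5,0,0,5,0,0)
P² = 2400
sum k=0..0:
  [0] +1/120 = 1/120
S = 1/120
C² = P²·S² = 1/6 ; C = +0.408248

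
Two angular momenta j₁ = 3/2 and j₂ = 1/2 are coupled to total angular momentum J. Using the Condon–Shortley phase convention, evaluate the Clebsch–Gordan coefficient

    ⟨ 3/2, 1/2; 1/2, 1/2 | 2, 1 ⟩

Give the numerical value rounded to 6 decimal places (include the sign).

+√(3/4) ≈ +0.866025

j₁+j₂−J=0  J+j₁−j₂=3  J−j₁+j₂=1  j₁+j₂+J+1=5
(j₁±m₁, j₂±m₂, J±M) = (2,1,1,0,3,1)
P² = 3
sum k=0..0:
  [0] +1/2 = 1/2
S = 1/2
C² = P²·S² = 3/4 ; C = +0.866025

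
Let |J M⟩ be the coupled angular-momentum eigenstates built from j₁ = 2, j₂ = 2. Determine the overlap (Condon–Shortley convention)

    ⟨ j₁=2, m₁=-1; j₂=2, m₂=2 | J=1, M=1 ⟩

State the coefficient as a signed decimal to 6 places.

−√(1/5) = -0.447214

√[3·3!1!1!/6! · 1!3!4!0!2!0!] = √(36/5)
  +(−1)^3/∏(3,0,0,1,1,0)! = -1/6  (running -1/6)
⟨..|..⟩ = √(36/5)·(-1/6) = -0.447214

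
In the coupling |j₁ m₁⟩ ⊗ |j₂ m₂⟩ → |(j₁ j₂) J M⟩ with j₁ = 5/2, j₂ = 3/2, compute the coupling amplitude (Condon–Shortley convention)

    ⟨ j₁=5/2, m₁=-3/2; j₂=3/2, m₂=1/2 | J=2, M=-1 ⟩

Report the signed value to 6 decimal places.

√[5·2!3!1!/7! · 1!4!2!1!1!3!] = √(24/7)
  +(−1)^1/∏(1,1,3,1,0,0)! = -1/6  (running -1/6)
  +(−1)^2/∏(2,0,2,0,1,1)! = 1/4  (running 1/12)
⟨..|..⟩ = √(24/7)·(1/12) = +0.154303

+0.154303  (= +√(1/42))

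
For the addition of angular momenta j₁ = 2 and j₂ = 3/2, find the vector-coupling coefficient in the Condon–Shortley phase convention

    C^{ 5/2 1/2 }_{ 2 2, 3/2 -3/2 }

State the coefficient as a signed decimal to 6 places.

+0.414039  (= +√(6/35))

√[6·1!3!2!/7! · 4!0!0!3!3!2!] = √(864/35)
  +(−1)^0/∏(0,1,0,0,3,2)! = 1/12  (running 1/12)
⟨..|..⟩ = √(864/35)·(1/12) = +0.414039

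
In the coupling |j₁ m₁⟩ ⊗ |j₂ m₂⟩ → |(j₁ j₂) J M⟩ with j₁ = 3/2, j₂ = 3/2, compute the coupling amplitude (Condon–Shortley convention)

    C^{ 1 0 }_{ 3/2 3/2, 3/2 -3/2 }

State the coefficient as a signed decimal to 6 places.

√[3·2!1!1!/5! · 3!0!0!3!1!1!] = √(9/5)
  +(−1)^0/∏(0,2,0,0,1,1)! = 1/2  (running 1/2)
⟨..|..⟩ = √(9/5)·(1/2) = +0.670820

+√(9/20) ≈ +0.670820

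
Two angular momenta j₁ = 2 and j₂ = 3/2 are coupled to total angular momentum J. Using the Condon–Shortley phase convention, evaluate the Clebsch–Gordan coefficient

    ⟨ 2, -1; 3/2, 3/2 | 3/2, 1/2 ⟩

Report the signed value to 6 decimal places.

√[4·2!2!1!/6! · 1!3!3!0!2!1!] = √(8/5)
  +(−1)^2/∏(2,0,1,1,1,0)! = 1/2  (running 1/2)
⟨..|..⟩ = √(8/5)·(1/2) = +0.632456

+√(2/5) = +0.632456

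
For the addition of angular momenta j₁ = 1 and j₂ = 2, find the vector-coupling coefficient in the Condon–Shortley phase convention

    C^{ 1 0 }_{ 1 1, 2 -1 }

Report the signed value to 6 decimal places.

+√(3/10) ≈ +0.547723

triangle: 2!·0!·2!/5! = 4/120
(j±m)!: 2!·0!·1!·3!·1!·1! = 12
prefactor² = (2J+1)·Δ·N² = 6/5
  k=0: +1/(0!·2!·0!·1!·0!·1!) = 1/2
Σ = 1/2  ⇒  CG² = 6/5·1/2² = 3/10
CG = +√(3/10) = +0.547723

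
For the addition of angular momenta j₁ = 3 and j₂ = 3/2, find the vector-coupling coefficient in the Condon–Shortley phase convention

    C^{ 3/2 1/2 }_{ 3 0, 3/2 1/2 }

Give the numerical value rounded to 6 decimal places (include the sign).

√[4·3!3!0!/7! · 3!3!2!1!2!1!] = √(144/35)
  +(−1)^2/∏(2,1,1,0,2,0)! = 1/4  (running 1/4)
⟨..|..⟩ = √(144/35)·(1/4) = +0.507093

+0.507093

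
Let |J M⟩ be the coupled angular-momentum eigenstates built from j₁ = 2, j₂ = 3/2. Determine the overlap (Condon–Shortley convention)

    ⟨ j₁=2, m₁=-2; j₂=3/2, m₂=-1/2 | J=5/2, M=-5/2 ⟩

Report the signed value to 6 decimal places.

−√(4/7) = -0.755929

triangle: 1!·3!·2!/7! = 12/5040
(j±m)!: 0!·4!·1!·2!·0!·5! = 5760
prefactor² = (2J+1)·Δ·N² = 576/7
  k=1: −1/(1!·0!·3!·0!·0!·2!) = -1/12
Σ = -1/12  ⇒  CG² = 576/7·(-1/12)² = 4/7
CG = −√(4/7) = -0.755929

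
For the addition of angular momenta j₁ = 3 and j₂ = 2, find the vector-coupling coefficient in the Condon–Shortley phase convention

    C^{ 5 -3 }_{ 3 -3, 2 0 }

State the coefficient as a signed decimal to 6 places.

triangle: 0!×6!×4!/11! = 17280/39916800
(j±m)!: 0!×6!×2!×2!×2!×8! = 232243200
prefactor² = (2J+1)×Δ×N² = 1105920
  k=0: +1/(0!×0!×6!×2!×0!×2!) = 1/2880
Σ = 1/2880  ⇒  CG² = 1105920×1/2880² = 2/15
CG = +√(2/15) = +0.365148

+√(2/15) ≈ +0.365148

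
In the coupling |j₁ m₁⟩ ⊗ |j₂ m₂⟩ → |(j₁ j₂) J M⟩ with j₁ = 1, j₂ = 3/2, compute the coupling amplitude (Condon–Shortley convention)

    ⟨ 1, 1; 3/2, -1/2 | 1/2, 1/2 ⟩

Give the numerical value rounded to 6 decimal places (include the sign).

√[2·2!0!1!/4! · 2!0!1!2!1!0!] = √(2/3)
  +(−1)^0/∏(0,2,0,1,0,0)! = 1/2  (running 1/2)
⟨..|..⟩ = √(2/3)·(1/2) = +0.408248

+0.408248  (= +√(1/6))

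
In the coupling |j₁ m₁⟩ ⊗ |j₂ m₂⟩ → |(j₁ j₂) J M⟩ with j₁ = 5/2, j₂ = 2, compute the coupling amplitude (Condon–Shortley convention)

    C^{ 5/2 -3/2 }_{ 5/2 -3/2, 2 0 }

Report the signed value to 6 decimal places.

−√(1/70) = -0.119523

j₁+j₂−J=2  J+j₁−j₂=3  J−j₁+j₂=2  j₁+j₂+J+1=8
(j₁±m₁, j₂±m₂, J±M) = (1,4,2,2,1,4)
P² = 288/35
sum k=1..2:
  [1] −1/6 = -1/6
  [2] +1/8 = 1/8
S = -1/24
C² = P²·S² = 1/70 ; C = -0.119523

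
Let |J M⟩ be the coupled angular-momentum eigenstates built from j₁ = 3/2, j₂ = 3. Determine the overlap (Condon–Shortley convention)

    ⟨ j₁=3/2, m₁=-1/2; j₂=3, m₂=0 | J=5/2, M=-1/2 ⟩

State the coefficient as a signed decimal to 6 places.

−√(6/35) ≈ -0.414039

√[6·2!1!4!/8! · 1!2!3!3!2!3!] = √(216/35)
  +(−1)^1/∏(1,1,1,2,0,2)! = -1/4  (running -1/4)
  +(−1)^2/∏(2,0,0,1,1,3)! = 1/12  (running -1/6)
⟨..|..⟩ = √(216/35)·(-1/6) = -0.414039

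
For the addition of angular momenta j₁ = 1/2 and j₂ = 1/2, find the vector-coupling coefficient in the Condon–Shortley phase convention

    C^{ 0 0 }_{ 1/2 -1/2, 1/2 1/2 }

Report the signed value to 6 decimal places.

triangle: 1!*0!*0!/2! = 1/2
(j±m)!: 0!*1!*1!*0!*0!*0! = 1
prefactor² = (2J+1)*Δ*N² = 1/2
  k=1: −1/(1!*0!*0!*0!*0!*0!) = -1
Σ = -1  ⇒  CG² = 1/2*(-1)² = 1/2
CG = −√(1/2) = -0.707107

-0.707107  (= −√(1/2))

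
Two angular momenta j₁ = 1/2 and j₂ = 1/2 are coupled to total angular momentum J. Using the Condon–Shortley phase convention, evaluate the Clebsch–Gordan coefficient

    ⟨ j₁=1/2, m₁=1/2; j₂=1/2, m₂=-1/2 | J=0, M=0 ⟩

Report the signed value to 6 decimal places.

triangle: 1!×0!×0!/2! = 1/2
(j±m)!: 1!×0!×0!×1!×0!×0! = 1
prefactor² = (2J+1)×Δ×N² = 1/2
  k=0: +1/(0!×1!×0!×0!×0!×0!) = 1
Σ = 1  ⇒  CG² = 1/2×1² = 1/2
CG = +√(1/2) = +0.707107

+√(1/2) = +0.707107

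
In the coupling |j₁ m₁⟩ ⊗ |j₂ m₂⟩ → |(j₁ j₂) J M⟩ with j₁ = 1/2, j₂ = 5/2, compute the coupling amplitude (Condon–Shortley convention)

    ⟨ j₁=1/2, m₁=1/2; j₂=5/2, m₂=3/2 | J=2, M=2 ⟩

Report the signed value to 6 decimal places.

+0.408248  (= +√(1/6))

triangle: 1!·0!·4!/6! = 24/720
(j±m)!: 1!·0!·4!·1!·4!·0! = 576
prefactor² = (2J+1)·Δ·N² = 96
  k=0: +1/(0!·1!·0!·4!·0!·0!) = 1/24
Σ = 1/24  ⇒  CG² = 96·1/24² = 1/6
CG = +√(1/6) = +0.408248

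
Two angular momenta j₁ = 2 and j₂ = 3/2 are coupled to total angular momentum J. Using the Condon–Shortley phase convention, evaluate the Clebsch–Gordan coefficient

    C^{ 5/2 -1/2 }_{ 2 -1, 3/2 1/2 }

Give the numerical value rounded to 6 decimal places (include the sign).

−√(5/14) ≈ -0.597614

triangle: 1!*3!*2!/7! = 12/5040
(j±m)!: 1!*3!*2!*1!*2!*3! = 144
prefactor² = (2J+1)*Δ*N² = 72/35
  k=0: +1/(0!*1!*3!*2!*0!*0!) = 1/12
  k=1: −1/(1!*0!*2!*1!*1!*1!) = -1/2
Σ = -5/12  ⇒  CG² = 72/35*(-5/12)² = 5/14
CG = −√(5/14) = -0.597614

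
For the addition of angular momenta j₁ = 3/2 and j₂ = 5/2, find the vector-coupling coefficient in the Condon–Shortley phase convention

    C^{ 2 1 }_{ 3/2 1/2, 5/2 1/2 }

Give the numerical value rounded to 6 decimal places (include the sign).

−√(25/84) ≈ -0.545545

j₁+j₂−J=2  J+j₁−j₂=1  J−j₁+j₂=3  j₁+j₂+J+1=7
(j₁±m₁, j₂±m₂, J±M) = (2,1,3,2,3,1)
P² = 12/7
sum k=0..1:
  [0] +1/12 = 1/12
  [1] −1/2 = -1/2
S = -5/12
C² = P²·S² = 25/84 ; C = -0.545545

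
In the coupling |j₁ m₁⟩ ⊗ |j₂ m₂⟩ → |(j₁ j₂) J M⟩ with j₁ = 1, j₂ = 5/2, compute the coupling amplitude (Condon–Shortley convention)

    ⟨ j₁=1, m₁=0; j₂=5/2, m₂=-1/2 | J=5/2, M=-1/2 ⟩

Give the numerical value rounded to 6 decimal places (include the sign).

triangle: 1!·1!·4!/7! = 24/5040
(j±m)!: 1!·1!·2!·3!·2!·3! = 144
prefactor² = (2J+1)·Δ·N² = 144/35
  k=0: +1/(0!·1!·1!·2!·0!·2!) = 1/4
  k=1: −1/(1!·0!·0!·1!·1!·3!) = -1/6
Σ = 1/12  ⇒  CG² = 144/35·1/12² = 1/35
CG = +√(1/35) = +0.169031

+√(1/35) ≈ +0.169031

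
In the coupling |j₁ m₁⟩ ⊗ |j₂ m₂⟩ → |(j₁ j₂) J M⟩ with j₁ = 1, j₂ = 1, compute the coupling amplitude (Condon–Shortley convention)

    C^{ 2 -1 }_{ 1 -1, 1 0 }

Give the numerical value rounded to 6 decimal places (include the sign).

triangle: 0!×2!×2!/5! = 4/120
(j±m)!: 0!×2!×1!×1!×1!×3! = 12
prefactor² = (2J+1)×Δ×N² = 2
  k=0: +1/(0!×0!×2!×1!×0!×1!) = 1/2
Σ = 1/2  ⇒  CG² = 2×1/2² = 1/2
CG = +√(1/2) = +0.707107

+0.707107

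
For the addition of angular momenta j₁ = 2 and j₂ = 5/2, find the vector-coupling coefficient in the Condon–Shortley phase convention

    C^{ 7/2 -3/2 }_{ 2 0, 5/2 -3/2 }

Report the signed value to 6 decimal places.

+0.534522

√[8·1!3!4!/9! · 2!2!1!4!2!5!] = √(512/7)
  +(−1)^0/∏(0,1,2,1,1,3)! = 1/12  (running 1/12)
  +(−1)^1/∏(1,0,1,0,2,4)! = -1/48  (running 1/16)
⟨..|..⟩ = √(512/7)·(1/16) = +0.534522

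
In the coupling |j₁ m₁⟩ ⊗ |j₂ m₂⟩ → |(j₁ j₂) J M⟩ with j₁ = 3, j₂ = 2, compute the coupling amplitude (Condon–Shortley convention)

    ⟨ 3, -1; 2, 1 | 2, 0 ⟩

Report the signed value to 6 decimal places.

√[5·3!3!1!/8! · 2!4!3!1!2!2!] = √(36/7)
  +(−1)^2/∏(2,1,2,1,1,0)! = 1/4  (running 1/4)
  +(−1)^3/∏(3,0,1,0,2,1)! = -1/12  (running 1/6)
⟨..|..⟩ = √(36/7)·(1/6) = +0.377964

+√(1/7) = +0.377964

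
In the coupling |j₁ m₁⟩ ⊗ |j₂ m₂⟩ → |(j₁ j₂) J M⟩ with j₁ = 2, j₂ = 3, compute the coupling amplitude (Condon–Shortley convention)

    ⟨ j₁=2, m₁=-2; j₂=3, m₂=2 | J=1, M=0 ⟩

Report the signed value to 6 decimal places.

+√(1/7) = +0.377964

triangle: 4!×0!×2!/7! = 48/5040
(j±m)!: 0!×4!×5!×1!×1!×1! = 2880
prefactor² = (2J+1)×Δ×N² = 576/7
  k=4: +1/(4!×0!×0!×1!×0!×1!) = 1/24
Σ = 1/24  ⇒  CG² = 576/7×1/24² = 1/7
CG = +√(1/7) = +0.377964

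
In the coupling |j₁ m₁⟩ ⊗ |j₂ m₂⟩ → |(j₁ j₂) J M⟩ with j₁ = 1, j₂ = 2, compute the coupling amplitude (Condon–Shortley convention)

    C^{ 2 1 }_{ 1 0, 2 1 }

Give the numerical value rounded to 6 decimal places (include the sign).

−√(1/6) = -0.408248

√[5·1!1!3!/6! · 1!1!3!1!3!1!] = √(3/2)
  +(−1)^0/∏(0,1,1,3,0,0)! = 1/6  (running 1/6)
  +(−1)^1/∏(1,0,0,2,1,1)! = -1/2  (running -1/3)
⟨..|..⟩ = √(3/2)·(-1/3) = -0.408248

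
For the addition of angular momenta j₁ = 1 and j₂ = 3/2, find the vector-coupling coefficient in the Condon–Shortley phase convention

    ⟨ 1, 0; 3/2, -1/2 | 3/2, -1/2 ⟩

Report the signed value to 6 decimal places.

+√(1/15) = +0.258199

triangle: 1!·1!·2!/5! = 2/120
(j±m)!: 1!·1!·1!·2!·1!·2! = 4
prefactor² = (2J+1)·Δ·N² = 4/15
  k=0: +1/(0!·1!·1!·1!·0!·1!) = 1
  k=1: −1/(1!·0!·0!·0!·1!·2!) = -1/2
Σ = 1/2  ⇒  CG² = 4/15·1/2² = 1/15
CG = +√(1/15) = +0.258199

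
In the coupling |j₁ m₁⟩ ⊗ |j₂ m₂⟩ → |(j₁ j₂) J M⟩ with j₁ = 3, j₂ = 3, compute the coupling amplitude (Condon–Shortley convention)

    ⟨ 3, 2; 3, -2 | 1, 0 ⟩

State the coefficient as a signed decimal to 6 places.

−√(1/7) ≈ -0.377964

j₁+j₂−J=5  J+j₁−j₂=1  J−j₁+j₂=1  j₁+j₂+J+1=8
(j₁±m₁, j₂±m₂, J±M) = (5,1,1,5,1,1)
P² = 900/7
sum k=0..1:
  [0] +1/120 = 1/120
  [1] −1/24 = -1/24
S = -1/30
C² = P²·S² = 1/7 ; C = -0.377964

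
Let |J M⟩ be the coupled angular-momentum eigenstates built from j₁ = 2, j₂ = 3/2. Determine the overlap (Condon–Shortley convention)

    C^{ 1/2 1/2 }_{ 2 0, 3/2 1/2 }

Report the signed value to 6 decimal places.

+0.447214

j₁+j₂−J=3  J+j₁−j₂=1  J−j₁+j₂=0  j₁+j₂+J+1=5
(j₁±m₁, j₂±m₂, J±M) = (2,2,2,1,1,0)
P² = 4/5
sum k=2..2:
  [2] +1/2 = 1/2
S = 1/2
C² = P²·S² = 1/5 ; C = +0.447214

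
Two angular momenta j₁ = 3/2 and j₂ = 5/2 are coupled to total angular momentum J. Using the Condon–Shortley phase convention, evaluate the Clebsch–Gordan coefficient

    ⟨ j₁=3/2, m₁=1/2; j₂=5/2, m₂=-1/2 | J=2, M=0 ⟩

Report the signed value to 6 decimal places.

√[5·2!1!3!/7! · 2!1!2!3!2!2!] = √(8/7)
  +(−1)^0/∏(0,2,1,2,0,1)! = 1/4  (running 1/4)
  +(−1)^1/∏(1,1,0,1,1,2)! = -1/2  (running -1/4)
⟨..|..⟩ = √(8/7)·(-1/4) = -0.267261

−√(1/14) = -0.267261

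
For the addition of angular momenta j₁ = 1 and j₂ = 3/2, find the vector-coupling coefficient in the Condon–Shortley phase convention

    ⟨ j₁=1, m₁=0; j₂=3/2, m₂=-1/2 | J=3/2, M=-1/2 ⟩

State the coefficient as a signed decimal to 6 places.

+0.258199  (= +√(1/15))

triangle: 1!·1!·2!/5! = 2/120
(j±m)!: 1!·1!·1!·2!·1!·2! = 4
prefactor² = (2J+1)·Δ·N² = 4/15
  k=0: +1/(0!·1!·1!·1!·0!·1!) = 1
  k=1: −1/(1!·0!·0!·0!·1!·2!) = -1/2
Σ = 1/2  ⇒  CG² = 4/15·1/2² = 1/15
CG = +√(1/15) = +0.258199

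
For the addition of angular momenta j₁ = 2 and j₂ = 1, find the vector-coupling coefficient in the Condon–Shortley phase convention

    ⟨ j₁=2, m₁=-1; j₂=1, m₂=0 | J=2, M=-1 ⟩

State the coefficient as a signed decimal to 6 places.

√[5·1!3!1!/6! · 1!3!1!1!1!3!] = √(3/2)
  +(−1)^0/∏(0,1,3,1,0,0)! = 1/6  (running 1/6)
  +(−1)^1/∏(1,0,2,0,1,1)! = -1/2  (running -1/3)
⟨..|..⟩ = √(3/2)·(-1/3) = -0.408248

-0.408248  (= −√(1/6))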